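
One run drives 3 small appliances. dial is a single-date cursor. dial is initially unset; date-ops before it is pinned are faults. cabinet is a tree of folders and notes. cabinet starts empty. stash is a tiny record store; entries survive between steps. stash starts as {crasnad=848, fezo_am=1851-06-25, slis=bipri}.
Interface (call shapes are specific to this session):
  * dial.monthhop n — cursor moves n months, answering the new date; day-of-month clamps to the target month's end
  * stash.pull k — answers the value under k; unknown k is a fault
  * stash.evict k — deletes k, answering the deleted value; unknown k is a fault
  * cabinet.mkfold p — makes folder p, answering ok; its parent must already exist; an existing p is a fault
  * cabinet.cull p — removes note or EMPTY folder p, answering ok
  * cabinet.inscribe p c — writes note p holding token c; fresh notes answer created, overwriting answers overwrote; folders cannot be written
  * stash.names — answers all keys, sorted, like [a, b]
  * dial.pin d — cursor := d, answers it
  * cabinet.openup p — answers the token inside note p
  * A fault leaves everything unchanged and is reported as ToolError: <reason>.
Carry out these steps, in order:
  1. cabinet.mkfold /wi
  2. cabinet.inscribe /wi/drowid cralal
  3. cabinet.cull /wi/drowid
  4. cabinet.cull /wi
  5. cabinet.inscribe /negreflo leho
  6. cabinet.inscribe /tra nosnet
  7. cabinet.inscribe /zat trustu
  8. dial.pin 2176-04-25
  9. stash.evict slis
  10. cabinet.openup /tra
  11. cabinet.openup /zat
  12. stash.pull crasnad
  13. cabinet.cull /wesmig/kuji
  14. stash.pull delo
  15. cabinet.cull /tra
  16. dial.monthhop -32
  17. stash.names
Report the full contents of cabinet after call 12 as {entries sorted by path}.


Answer: {negreflo=leho, tra=nosnet, zat=trustu}

Derivation:
[in] cabinet.mkfold p=/wi
[out] ok
[in] cabinet.inscribe p=/wi/drowid c=cralal
[out] created
[in] cabinet.cull p=/wi/drowid
[out] ok
[in] cabinet.cull p=/wi
[out] ok
[in] cabinet.inscribe p=/negreflo c=leho
[out] created
[in] cabinet.inscribe p=/tra c=nosnet
[out] created
[in] cabinet.inscribe p=/zat c=trustu
[out] created
[in] dial.pin d=2176-04-25
[out] 2176-04-25
[in] stash.evict k=slis
[out] bipri
[in] cabinet.openup p=/tra
[out] nosnet
[in] cabinet.openup p=/zat
[out] trustu
[in] stash.pull k=crasnad
[out] 848
[in] cabinet.cull p=/wesmig/kuji
[out] ToolError: not found
[in] stash.pull k=delo
[out] ToolError: no such key delo
[in] cabinet.cull p=/tra
[out] ok
[in] dial.monthhop n=-32
[out] 2173-08-25
[in] stash.names
[out] [crasnad, fezo_am]


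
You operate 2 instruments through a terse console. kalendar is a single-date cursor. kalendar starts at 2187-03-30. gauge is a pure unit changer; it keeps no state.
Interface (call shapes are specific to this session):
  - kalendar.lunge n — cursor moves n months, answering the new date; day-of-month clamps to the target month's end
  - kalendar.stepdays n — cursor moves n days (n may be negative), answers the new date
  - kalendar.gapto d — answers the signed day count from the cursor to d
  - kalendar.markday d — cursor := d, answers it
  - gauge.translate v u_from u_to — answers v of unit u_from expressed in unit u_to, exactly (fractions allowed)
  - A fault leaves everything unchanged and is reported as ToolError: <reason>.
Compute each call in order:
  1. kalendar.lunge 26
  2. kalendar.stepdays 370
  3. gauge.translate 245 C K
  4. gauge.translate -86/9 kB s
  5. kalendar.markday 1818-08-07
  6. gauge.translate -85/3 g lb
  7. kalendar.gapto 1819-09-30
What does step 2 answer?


Invoking kalendar.lunge with n='26', and observe 2189-05-30.
Next I call kalendar.stepdays with n='370', and get 2190-06-04.
Using gauge.translate with v='245', u_from='C', u_to='K', — result: 10363/20.
Next I call gauge.translate with v='-86/9', u_from='kB', u_to='s', and see ToolError: incompatible units.
I run kalendar.markday with d='1818-08-07': 1818-08-07.
Next I call gauge.translate with v='-85/3', u_from='g', u_to='lb', and observe -8500000/136077711.
I try kalendar.gapto with d='1819-09-30', and see 419.

Answer: 2190-06-04


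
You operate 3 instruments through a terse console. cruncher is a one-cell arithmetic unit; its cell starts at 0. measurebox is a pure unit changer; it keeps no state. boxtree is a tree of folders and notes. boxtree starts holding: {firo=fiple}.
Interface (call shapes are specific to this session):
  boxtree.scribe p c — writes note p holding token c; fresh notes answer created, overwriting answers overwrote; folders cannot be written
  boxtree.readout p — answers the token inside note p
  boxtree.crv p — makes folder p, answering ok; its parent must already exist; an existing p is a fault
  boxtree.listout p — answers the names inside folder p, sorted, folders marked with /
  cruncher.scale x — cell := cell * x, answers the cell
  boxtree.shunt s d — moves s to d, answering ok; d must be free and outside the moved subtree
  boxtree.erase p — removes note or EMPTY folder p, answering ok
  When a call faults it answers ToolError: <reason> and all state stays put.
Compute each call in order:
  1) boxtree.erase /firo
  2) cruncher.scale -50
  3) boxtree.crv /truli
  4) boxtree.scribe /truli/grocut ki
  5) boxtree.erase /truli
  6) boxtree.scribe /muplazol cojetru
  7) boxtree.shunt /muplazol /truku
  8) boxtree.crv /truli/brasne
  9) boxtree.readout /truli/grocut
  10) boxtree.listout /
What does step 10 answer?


Answer: [truku, truli/]

Derivation:
CALL boxtree.erase[p: /firo]
RET  ok
CALL cruncher.scale[x: -50]
RET  0
CALL boxtree.crv[p: /truli]
RET  ok
CALL boxtree.scribe[p: /truli/grocut; c: ki]
RET  created
CALL boxtree.erase[p: /truli]
RET  ToolError: not empty
CALL boxtree.scribe[p: /muplazol; c: cojetru]
RET  created
CALL boxtree.shunt[s: /muplazol; d: /truku]
RET  ok
CALL boxtree.crv[p: /truli/brasne]
RET  ok
CALL boxtree.readout[p: /truli/grocut]
RET  ki
CALL boxtree.listout[p: /]
RET  [truku, truli/]


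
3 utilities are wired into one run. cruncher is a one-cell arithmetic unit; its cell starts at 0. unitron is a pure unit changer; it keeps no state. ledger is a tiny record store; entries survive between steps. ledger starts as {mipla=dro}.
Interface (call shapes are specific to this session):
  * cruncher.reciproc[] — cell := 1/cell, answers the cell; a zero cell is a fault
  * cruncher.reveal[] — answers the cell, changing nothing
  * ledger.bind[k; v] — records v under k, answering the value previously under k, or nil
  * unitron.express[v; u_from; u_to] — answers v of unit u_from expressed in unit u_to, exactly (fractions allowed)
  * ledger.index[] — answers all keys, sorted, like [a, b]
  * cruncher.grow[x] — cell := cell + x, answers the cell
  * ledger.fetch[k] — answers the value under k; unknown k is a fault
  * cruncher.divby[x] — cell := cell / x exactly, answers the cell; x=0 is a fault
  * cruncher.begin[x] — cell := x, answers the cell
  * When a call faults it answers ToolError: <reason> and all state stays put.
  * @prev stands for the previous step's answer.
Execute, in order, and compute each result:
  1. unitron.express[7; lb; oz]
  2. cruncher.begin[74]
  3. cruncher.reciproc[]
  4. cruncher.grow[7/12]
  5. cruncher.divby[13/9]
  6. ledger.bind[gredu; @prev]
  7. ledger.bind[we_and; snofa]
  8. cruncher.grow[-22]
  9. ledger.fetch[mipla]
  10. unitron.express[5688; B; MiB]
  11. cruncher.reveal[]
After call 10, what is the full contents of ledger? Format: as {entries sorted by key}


Answer: {gredu=795/1924, mipla=dro, we_and=snofa}

Derivation:
# 1. unitron.express(v: 7, u_from: lb, u_to: oz) => 112
# 2. cruncher.begin(x: 74) => 74
# 3. cruncher.reciproc() => 1/74
# 4. cruncher.grow(x: 7/12) => 265/444
# 5. cruncher.divby(x: 13/9) => 795/1924
# 6. ledger.bind(k: gredu, v: @prev) => nil
# 7. ledger.bind(k: we_and, v: snofa) => nil
# 8. cruncher.grow(x: -22) => -41533/1924
# 9. ledger.fetch(k: mipla) => dro
# 10. unitron.express(v: 5688, u_from: B, u_to: MiB) => 711/131072
# 11. cruncher.reveal() => -41533/1924


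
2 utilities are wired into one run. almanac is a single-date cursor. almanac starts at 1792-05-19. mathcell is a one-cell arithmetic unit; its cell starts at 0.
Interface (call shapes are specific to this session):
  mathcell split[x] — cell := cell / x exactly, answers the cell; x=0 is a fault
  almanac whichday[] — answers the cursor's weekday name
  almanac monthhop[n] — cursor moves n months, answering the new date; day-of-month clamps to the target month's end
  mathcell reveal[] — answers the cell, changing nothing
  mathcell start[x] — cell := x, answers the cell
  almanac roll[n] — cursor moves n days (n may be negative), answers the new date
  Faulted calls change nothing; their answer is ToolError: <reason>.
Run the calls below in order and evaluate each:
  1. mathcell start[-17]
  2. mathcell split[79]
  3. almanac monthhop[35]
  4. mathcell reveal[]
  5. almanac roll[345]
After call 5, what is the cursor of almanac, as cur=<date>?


I call mathcell start on x: -17, giving -17.
Invoking mathcell split on x: 79, and get -17/79.
Now I run almanac monthhop on n: 35, and see 1795-04-19.
Next I call mathcell reveal(), giving -17/79.
Now I run almanac roll on n: 345, and get 1796-03-29.

Answer: cur=1796-03-29


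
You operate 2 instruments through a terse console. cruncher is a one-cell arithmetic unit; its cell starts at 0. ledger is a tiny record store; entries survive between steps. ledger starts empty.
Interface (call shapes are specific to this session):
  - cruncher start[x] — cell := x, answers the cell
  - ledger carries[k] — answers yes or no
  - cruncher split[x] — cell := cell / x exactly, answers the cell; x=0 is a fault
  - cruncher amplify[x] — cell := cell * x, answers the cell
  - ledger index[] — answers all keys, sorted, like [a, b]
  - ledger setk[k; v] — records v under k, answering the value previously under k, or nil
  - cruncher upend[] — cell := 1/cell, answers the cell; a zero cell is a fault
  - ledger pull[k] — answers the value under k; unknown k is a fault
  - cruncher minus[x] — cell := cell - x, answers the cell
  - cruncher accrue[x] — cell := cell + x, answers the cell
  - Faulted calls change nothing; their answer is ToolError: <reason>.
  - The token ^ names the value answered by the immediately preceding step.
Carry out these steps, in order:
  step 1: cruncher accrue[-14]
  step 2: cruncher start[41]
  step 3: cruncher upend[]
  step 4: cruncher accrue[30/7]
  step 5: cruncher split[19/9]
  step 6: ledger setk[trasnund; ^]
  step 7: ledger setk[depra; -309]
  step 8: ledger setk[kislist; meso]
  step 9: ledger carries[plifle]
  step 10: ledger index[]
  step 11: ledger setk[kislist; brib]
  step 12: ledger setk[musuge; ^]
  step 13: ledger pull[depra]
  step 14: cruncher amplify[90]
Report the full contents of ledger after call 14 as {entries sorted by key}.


Answer: {depra=-309, kislist=brib, musuge=meso, trasnund=11133/5453}

Derivation:
-> cruncher accrue(x='-14')
<- -14
-> cruncher start(x='41')
<- 41
-> cruncher upend()
<- 1/41
-> cruncher accrue(x='30/7')
<- 1237/287
-> cruncher split(x='19/9')
<- 11133/5453
-> ledger setk(k='trasnund', v='^')
<- nil
-> ledger setk(k='depra', v='-309')
<- nil
-> ledger setk(k='kislist', v='meso')
<- nil
-> ledger carries(k='plifle')
<- no
-> ledger index()
<- [depra, kislist, trasnund]
-> ledger setk(k='kislist', v='brib')
<- meso
-> ledger setk(k='musuge', v='^')
<- nil
-> ledger pull(k='depra')
<- -309
-> cruncher amplify(x='90')
<- 1001970/5453


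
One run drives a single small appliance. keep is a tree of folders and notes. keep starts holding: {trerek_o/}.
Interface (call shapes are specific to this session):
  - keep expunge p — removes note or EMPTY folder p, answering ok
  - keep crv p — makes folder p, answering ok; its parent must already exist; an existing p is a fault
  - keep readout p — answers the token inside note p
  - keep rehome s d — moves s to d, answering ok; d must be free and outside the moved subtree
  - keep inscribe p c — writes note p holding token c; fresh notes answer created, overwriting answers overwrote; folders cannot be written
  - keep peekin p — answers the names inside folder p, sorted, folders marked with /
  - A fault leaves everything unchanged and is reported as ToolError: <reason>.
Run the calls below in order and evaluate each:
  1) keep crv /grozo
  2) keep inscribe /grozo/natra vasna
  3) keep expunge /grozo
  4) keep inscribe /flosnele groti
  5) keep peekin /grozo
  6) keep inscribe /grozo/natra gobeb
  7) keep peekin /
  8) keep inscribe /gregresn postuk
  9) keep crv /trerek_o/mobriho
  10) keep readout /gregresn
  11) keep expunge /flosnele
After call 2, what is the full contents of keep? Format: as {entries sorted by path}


Answer: {grozo/, grozo/natra=vasna, trerek_o/}

Derivation:
-- 1. keep crv(p: /grozo) => ok
-- 2. keep inscribe(p: /grozo/natra, c: vasna) => created
-- 3. keep expunge(p: /grozo) => ToolError: not empty
-- 4. keep inscribe(p: /flosnele, c: groti) => created
-- 5. keep peekin(p: /grozo) => [natra]
-- 6. keep inscribe(p: /grozo/natra, c: gobeb) => overwrote
-- 7. keep peekin(p: /) => [flosnele, grozo/, trerek_o/]
-- 8. keep inscribe(p: /gregresn, c: postuk) => created
-- 9. keep crv(p: /trerek_o/mobriho) => ok
-- 10. keep readout(p: /gregresn) => postuk
-- 11. keep expunge(p: /flosnele) => ok


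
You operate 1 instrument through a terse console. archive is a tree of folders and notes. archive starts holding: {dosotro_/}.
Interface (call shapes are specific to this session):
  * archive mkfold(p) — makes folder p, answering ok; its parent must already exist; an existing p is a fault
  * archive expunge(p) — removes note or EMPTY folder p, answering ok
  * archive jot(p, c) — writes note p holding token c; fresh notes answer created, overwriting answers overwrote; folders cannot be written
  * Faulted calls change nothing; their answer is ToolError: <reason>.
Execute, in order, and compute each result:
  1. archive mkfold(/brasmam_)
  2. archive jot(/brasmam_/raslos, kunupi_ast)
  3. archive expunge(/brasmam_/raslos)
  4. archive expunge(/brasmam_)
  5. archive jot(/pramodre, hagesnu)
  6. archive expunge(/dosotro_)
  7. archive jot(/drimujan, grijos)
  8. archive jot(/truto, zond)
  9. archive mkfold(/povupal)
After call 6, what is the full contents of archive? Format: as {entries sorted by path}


Act: archive mkfold[p=/brasmam_]
Obs: ok
Act: archive jot[p=/brasmam_/raslos; c=kunupi_ast]
Obs: created
Act: archive expunge[p=/brasmam_/raslos]
Obs: ok
Act: archive expunge[p=/brasmam_]
Obs: ok
Act: archive jot[p=/pramodre; c=hagesnu]
Obs: created
Act: archive expunge[p=/dosotro_]
Obs: ok
Act: archive jot[p=/drimujan; c=grijos]
Obs: created
Act: archive jot[p=/truto; c=zond]
Obs: created
Act: archive mkfold[p=/povupal]
Obs: ok

Answer: {pramodre=hagesnu}


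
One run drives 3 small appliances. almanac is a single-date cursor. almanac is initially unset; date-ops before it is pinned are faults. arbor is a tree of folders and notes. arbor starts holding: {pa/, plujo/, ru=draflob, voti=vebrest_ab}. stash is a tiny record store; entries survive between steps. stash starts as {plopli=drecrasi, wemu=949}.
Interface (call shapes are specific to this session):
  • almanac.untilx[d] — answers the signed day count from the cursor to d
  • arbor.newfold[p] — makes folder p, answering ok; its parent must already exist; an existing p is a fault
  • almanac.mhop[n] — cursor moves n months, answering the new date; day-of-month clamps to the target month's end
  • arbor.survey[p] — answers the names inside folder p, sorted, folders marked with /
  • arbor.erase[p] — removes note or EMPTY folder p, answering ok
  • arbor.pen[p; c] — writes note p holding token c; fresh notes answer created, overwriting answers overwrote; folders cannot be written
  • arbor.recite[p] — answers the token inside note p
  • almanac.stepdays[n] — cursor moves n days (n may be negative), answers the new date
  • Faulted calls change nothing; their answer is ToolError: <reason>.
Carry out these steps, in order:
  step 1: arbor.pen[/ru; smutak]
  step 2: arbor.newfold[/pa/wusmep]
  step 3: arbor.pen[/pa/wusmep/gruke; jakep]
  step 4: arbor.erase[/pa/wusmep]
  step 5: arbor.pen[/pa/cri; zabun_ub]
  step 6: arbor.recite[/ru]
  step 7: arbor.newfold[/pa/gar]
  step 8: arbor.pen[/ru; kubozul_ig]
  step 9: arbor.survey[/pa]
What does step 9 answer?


Answer: [cri, gar/, wusmep/]

Derivation:
% arbor.pen p='/ru' c='smutak'
= overwrote
% arbor.newfold p='/pa/wusmep'
= ok
% arbor.pen p='/pa/wusmep/gruke' c='jakep'
= created
% arbor.erase p='/pa/wusmep'
= ToolError: not empty
% arbor.pen p='/pa/cri' c='zabun_ub'
= created
% arbor.recite p='/ru'
= smutak
% arbor.newfold p='/pa/gar'
= ok
% arbor.pen p='/ru' c='kubozul_ig'
= overwrote
% arbor.survey p='/pa'
= [cri, gar/, wusmep/]


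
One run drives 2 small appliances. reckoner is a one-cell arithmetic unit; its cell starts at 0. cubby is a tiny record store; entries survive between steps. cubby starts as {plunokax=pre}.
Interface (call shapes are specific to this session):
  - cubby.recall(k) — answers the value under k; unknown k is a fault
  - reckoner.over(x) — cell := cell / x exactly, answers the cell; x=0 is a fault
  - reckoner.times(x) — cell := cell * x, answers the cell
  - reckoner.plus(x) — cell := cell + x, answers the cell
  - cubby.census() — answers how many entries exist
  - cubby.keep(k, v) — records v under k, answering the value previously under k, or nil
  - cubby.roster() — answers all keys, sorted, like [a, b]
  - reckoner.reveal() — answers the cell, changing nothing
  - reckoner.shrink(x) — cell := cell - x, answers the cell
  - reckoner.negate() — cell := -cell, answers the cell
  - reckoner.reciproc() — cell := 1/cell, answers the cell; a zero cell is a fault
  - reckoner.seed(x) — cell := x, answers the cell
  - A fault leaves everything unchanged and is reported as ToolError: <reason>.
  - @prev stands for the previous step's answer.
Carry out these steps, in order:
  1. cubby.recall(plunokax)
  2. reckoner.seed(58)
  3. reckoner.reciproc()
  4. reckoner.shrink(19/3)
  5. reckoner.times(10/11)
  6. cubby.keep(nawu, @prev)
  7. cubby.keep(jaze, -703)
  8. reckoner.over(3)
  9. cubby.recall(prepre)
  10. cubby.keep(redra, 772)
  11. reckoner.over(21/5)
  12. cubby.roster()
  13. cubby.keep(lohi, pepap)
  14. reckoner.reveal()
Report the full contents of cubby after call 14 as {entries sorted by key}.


# 1. recall(k→plunokax) -> pre
# 2. seed(x→58) -> 58
# 3. reciproc() -> 1/58
# 4. shrink(x→19/3) -> -1099/174
# 5. times(x→10/11) -> -5495/957
# 6. keep(k→nawu, v→@prev) -> nil
# 7. keep(k→jaze, v→-703) -> nil
# 8. over(x→3) -> -5495/2871
# 9. recall(k→prepre) -> ToolError: no such key prepre
# 10. keep(k→redra, v→772) -> nil
# 11. over(x→21/5) -> -3925/8613
# 12. roster() -> [jaze, nawu, plunokax, redra]
# 13. keep(k→lohi, v→pepap) -> nil
# 14. reveal() -> -3925/8613

Answer: {jaze=-703, lohi=pepap, nawu=-5495/957, plunokax=pre, redra=772}


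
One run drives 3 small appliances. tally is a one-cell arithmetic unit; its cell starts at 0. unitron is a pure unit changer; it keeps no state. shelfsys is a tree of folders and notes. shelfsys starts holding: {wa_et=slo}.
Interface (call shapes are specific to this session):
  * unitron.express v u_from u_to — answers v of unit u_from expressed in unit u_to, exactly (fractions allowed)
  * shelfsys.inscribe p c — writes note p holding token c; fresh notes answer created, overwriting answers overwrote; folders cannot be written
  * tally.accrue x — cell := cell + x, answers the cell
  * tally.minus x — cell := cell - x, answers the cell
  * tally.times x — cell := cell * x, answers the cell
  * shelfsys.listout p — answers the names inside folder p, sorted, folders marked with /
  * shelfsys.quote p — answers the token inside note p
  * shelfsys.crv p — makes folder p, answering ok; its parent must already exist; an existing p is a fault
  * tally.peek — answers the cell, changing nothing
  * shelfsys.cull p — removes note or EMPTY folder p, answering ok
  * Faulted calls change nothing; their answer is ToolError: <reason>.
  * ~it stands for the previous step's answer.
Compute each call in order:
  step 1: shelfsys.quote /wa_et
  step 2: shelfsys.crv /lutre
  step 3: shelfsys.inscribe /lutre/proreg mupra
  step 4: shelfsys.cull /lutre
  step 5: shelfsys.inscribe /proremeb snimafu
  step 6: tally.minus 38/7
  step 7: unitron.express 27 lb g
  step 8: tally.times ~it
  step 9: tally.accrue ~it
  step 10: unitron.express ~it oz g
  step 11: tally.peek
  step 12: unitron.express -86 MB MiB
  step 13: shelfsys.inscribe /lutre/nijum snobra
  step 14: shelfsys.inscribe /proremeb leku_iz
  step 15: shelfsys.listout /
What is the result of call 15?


Answer: [lutre/, proremeb, wa_et]

Derivation:
·→ shelfsys.quote(p='/wa_et')
·← slo
·→ shelfsys.crv(p='/lutre')
·← ok
·→ shelfsys.inscribe(p='/lutre/proreg', c='mupra')
·← created
·→ shelfsys.cull(p='/lutre')
·← ToolError: not empty
·→ shelfsys.inscribe(p='/proremeb', c='snimafu')
·← created
·→ tally.minus(x='38/7')
·← -38/7
·→ unitron.express(v='27', u_from='lb', u_to='g')
·← 1224699399/100000
·→ tally.times(x='~it')
·← -3324184083/50000
·→ tally.accrue(x='~it')
·← -3324184083/25000
·→ unitron.express(v='~it', u_from='oz', u_to='g')
·← -150782453652424671/40000000000
·→ tally.peek()
·← -3324184083/25000
·→ unitron.express(v='-86', u_from='MB', u_to='MiB')
·← -671875/8192
·→ shelfsys.inscribe(p='/lutre/nijum', c='snobra')
·← created
·→ shelfsys.inscribe(p='/proremeb', c='leku_iz')
·← overwrote
·→ shelfsys.listout(p='/')
·← [lutre/, proremeb, wa_et]


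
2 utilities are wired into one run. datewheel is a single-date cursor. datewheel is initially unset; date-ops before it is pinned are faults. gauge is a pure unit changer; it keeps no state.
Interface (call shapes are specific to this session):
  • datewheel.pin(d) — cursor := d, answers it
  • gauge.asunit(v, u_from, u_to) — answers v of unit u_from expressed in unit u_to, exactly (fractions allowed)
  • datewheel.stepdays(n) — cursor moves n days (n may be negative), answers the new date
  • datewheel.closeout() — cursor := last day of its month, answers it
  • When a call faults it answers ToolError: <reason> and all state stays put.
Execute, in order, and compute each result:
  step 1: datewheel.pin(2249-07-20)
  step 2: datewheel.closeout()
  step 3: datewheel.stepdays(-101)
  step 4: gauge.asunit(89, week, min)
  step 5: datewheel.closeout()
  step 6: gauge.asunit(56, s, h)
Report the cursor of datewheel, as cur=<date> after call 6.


;; datewheel.pin(d: 2249-07-20) ~> 2249-07-20
;; datewheel.closeout() ~> 2249-07-31
;; datewheel.stepdays(n: -101) ~> 2249-04-21
;; gauge.asunit(v: 89, u_from: week, u_to: min) ~> 897120
;; datewheel.closeout() ~> 2249-04-30
;; gauge.asunit(v: 56, u_from: s, u_to: h) ~> 7/450

Answer: cur=2249-04-30


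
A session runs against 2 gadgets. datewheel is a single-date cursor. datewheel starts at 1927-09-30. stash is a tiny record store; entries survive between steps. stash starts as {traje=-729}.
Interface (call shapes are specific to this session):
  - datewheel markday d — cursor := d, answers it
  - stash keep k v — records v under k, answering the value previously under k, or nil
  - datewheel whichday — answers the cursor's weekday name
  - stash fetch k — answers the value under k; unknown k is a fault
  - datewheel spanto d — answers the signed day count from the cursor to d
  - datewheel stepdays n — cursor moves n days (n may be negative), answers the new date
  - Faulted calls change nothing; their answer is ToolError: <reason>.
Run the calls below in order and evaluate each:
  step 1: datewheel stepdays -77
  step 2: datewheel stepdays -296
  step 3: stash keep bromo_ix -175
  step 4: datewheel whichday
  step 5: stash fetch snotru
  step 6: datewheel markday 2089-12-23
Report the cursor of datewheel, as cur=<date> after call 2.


Answer: cur=1926-09-22

Derivation:
Do: datewheel stepdays[n='-77']
See: 1927-07-15
Do: datewheel stepdays[n='-296']
See: 1926-09-22
Do: stash keep[k='bromo_ix'; v='-175']
See: nil
Do: datewheel whichday[]
See: Wednesday
Do: stash fetch[k='snotru']
See: ToolError: no such key snotru
Do: datewheel markday[d='2089-12-23']
See: 2089-12-23


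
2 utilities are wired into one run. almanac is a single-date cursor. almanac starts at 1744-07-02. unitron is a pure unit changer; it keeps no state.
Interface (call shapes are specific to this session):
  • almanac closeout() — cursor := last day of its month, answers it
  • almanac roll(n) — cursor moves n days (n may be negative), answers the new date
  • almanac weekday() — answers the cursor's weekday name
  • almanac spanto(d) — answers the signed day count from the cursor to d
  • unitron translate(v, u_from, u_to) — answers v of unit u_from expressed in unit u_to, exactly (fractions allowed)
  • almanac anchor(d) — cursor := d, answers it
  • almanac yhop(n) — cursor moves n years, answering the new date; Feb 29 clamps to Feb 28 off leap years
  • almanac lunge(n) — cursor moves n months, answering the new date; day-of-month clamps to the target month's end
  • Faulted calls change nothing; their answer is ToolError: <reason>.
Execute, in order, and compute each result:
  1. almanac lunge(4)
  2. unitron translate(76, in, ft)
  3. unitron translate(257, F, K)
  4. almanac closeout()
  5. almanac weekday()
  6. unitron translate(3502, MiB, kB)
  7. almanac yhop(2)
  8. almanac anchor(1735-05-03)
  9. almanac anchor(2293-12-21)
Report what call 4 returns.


Invoking almanac lunge(n=4): 1744-11-02.
I invoke unitron translate(v=76, u_from=in, u_to=ft): 19/3.
Then unitron translate(v=257, u_from=F, u_to=K): 7963/20.
I try almanac closeout(): 1744-11-30.
I invoke almanac weekday(), and see Monday.
I try unitron translate(v=3502, u_from=MiB, u_to=kB), giving 459014144/125.
I invoke almanac yhop(n=2), and get 1746-11-30.
Now I run almanac anchor(d=1735-05-03): 1735-05-03.
Invoking almanac anchor(d=2293-12-21), yielding 2293-12-21.

Answer: 1744-11-30


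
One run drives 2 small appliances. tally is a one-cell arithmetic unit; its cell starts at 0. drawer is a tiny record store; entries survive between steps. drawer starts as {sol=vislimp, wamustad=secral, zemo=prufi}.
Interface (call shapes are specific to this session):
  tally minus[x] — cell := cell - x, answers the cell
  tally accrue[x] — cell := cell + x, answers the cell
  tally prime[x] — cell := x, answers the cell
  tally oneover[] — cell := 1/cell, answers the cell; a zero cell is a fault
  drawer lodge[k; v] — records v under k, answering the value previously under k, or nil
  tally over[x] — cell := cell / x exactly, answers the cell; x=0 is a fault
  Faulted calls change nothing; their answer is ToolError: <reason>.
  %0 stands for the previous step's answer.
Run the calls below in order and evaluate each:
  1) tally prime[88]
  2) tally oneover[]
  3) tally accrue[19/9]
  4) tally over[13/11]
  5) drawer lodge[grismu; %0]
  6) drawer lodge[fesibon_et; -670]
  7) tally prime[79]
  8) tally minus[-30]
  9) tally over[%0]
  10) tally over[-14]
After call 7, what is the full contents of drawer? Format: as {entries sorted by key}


// 1. tally prime(x=88) == 88
// 2. tally oneover() == 1/88
// 3. tally accrue(x=19/9) == 1681/792
// 4. tally over(x=13/11) == 1681/936
// 5. drawer lodge(k=grismu, v=%0) == nil
// 6. drawer lodge(k=fesibon_et, v=-670) == nil
// 7. tally prime(x=79) == 79
// 8. tally minus(x=-30) == 109
// 9. tally over(x=%0) == 1
// 10. tally over(x=-14) == -1/14

Answer: {fesibon_et=-670, grismu=1681/936, sol=vislimp, wamustad=secral, zemo=prufi}


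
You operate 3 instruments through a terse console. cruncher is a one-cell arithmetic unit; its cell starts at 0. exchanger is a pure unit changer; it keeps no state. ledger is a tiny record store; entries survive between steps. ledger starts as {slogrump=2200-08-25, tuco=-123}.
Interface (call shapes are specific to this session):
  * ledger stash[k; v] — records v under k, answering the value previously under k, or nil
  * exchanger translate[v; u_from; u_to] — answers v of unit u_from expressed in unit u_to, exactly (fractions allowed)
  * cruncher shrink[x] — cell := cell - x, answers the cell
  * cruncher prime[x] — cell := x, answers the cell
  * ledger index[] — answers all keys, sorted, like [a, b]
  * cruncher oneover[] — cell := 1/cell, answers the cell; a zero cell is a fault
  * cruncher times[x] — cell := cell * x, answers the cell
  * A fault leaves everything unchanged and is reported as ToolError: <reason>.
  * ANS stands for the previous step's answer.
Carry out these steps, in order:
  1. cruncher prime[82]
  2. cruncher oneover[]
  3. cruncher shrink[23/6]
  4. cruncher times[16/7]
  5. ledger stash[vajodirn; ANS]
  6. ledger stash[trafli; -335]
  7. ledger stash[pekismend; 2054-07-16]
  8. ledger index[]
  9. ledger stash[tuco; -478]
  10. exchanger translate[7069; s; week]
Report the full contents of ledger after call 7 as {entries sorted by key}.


==> cruncher prime(x='82')
<== 82
==> cruncher oneover()
<== 1/82
==> cruncher shrink(x='23/6')
<== -470/123
==> cruncher times(x='16/7')
<== -7520/861
==> ledger stash(k='vajodirn', v='ANS')
<== nil
==> ledger stash(k='trafli', v='-335')
<== nil
==> ledger stash(k='pekismend', v='2054-07-16')
<== nil
==> ledger index()
<== [pekismend, slogrump, trafli, tuco, vajodirn]
==> ledger stash(k='tuco', v='-478')
<== -123
==> exchanger translate(v='7069', u_from='s', u_to='week')
<== 7069/604800

Answer: {pekismend=2054-07-16, slogrump=2200-08-25, trafli=-335, tuco=-123, vajodirn=-7520/861}


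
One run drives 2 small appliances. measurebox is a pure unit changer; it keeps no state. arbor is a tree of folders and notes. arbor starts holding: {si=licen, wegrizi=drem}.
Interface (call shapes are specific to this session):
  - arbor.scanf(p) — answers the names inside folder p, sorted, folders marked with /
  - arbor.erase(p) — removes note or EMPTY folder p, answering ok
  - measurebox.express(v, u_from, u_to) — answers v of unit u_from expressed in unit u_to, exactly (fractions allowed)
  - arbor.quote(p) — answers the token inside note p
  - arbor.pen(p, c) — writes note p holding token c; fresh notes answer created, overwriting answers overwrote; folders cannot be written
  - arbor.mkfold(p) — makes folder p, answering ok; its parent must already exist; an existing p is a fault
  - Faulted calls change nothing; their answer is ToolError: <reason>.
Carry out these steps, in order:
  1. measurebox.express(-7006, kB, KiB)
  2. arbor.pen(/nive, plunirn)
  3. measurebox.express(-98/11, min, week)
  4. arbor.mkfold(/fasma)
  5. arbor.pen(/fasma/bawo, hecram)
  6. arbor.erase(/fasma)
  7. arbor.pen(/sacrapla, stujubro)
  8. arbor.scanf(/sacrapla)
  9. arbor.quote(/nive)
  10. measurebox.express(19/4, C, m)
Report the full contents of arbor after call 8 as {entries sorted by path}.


I try express using v='-7006', u_from='kB', u_to='KiB', and see -437875/64.
Invoking pen using p='/nive', c='plunirn', — result: created.
Using express using v='-98/11', u_from='min', u_to='week', and observe -7/7920.
Now I run mkfold using p='/fasma', yielding ok.
Invoking pen using p='/fasma/bawo', c='hecram', and see created.
Now I run erase using p='/fasma', which returns ToolError: not empty.
I invoke pen using p='/sacrapla', c='stujubro', and see created.
Next I call scanf using p='/sacrapla', and observe ToolError: not a directory.
Next I call quote using p='/nive', and see plunirn.
I use express using v='19/4', u_from='C', u_to='m', giving ToolError: incompatible units.

Answer: {fasma/, fasma/bawo=hecram, nive=plunirn, sacrapla=stujubro, si=licen, wegrizi=drem}


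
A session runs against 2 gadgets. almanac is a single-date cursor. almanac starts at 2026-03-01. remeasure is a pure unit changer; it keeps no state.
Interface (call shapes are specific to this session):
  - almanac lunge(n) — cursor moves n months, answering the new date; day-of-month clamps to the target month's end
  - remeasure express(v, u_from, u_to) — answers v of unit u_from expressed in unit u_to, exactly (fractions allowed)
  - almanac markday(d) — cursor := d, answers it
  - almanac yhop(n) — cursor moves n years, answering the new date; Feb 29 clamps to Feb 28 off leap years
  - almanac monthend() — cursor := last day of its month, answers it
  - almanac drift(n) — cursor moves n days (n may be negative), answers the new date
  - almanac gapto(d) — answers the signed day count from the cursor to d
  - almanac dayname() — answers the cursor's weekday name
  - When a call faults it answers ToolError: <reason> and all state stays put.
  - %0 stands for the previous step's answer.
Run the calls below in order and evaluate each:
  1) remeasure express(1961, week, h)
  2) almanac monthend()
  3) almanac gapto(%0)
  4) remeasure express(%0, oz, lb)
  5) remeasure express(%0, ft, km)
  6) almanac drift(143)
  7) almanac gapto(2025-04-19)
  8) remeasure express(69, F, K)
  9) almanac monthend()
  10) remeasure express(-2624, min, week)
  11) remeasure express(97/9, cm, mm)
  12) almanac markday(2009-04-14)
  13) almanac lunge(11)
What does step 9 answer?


Using remeasure express passing v='1961', u_from='week', u_to='h', and see 329448.
Calling almanac monthend, and see 2026-03-31.
I try almanac gapto passing d='%0', — result: 0.
I try remeasure express passing v='%0', u_from='oz', u_to='lb', and observe 0.
Now I run remeasure express passing v='%0', u_from='ft', u_to='km', → 0.
Now I run almanac drift passing n='143', giving 2026-08-21.
I invoke almanac gapto passing d='2025-04-19', and observe -489.
Calling remeasure express passing v='69', u_from='F', u_to='K', and observe 52867/180.
I invoke almanac monthend: 2026-08-31.
I try remeasure express passing v='-2624', u_from='min', u_to='week', → -82/315.
I call remeasure express passing v='97/9', u_from='cm', u_to='mm': 970/9.
Calling almanac markday passing d='2009-04-14', and see 2009-04-14.
I use almanac lunge passing n='11': 2010-03-14.

Answer: 2026-08-31


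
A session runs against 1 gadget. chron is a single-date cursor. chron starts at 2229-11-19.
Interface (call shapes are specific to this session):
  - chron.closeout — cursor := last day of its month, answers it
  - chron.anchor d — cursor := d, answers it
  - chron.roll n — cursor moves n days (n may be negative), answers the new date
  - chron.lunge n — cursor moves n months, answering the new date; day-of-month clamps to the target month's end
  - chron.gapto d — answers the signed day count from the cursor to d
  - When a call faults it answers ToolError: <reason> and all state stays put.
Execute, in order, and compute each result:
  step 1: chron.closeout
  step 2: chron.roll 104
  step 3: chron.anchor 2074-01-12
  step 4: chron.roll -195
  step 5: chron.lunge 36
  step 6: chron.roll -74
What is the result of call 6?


~$ closeout
  2229-11-30
~$ roll n: 104
  2230-03-14
~$ anchor d: 2074-01-12
  2074-01-12
~$ roll n: -195
  2073-07-01
~$ lunge n: 36
  2076-07-01
~$ roll n: -74
  2076-04-18

Answer: 2076-04-18


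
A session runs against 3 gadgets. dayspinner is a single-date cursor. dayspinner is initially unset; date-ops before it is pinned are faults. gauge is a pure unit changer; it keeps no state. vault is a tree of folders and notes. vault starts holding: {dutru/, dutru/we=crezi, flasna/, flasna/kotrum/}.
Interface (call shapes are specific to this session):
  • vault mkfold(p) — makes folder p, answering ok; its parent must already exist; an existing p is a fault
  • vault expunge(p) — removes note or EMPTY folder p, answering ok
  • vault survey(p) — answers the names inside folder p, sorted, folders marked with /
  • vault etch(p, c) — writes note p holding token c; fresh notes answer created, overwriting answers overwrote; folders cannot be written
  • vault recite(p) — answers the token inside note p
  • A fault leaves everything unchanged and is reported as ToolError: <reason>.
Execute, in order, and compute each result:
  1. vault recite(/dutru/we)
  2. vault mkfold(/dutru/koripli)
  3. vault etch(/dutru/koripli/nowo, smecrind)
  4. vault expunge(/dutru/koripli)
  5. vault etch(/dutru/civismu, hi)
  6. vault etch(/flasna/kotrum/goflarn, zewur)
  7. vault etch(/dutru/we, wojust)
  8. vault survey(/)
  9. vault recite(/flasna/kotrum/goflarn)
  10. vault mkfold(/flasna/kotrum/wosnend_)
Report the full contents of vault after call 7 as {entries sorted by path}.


==> vault recite(p: /dutru/we)
<== crezi
==> vault mkfold(p: /dutru/koripli)
<== ok
==> vault etch(p: /dutru/koripli/nowo, c: smecrind)
<== created
==> vault expunge(p: /dutru/koripli)
<== ToolError: not empty
==> vault etch(p: /dutru/civismu, c: hi)
<== created
==> vault etch(p: /flasna/kotrum/goflarn, c: zewur)
<== created
==> vault etch(p: /dutru/we, c: wojust)
<== overwrote
==> vault survey(p: /)
<== [dutru/, flasna/]
==> vault recite(p: /flasna/kotrum/goflarn)
<== zewur
==> vault mkfold(p: /flasna/kotrum/wosnend_)
<== ok

Answer: {dutru/, dutru/civismu=hi, dutru/koripli/, dutru/koripli/nowo=smecrind, dutru/we=wojust, flasna/, flasna/kotrum/, flasna/kotrum/goflarn=zewur}


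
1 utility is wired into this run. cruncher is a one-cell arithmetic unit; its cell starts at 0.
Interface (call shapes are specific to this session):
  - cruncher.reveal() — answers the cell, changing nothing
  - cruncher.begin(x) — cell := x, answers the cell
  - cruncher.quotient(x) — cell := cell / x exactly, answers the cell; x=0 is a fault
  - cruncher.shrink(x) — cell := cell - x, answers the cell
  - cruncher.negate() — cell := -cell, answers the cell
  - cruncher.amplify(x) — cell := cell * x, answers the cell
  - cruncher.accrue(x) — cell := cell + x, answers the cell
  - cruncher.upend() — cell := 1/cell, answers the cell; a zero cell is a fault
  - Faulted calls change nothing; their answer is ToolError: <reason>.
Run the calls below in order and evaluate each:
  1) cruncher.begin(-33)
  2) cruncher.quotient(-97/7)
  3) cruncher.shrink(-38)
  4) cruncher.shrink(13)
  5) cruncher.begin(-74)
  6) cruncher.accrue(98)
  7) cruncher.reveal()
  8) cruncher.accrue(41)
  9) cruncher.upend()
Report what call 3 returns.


Step: begin[x→-33]
Result: -33
Step: quotient[x→-97/7]
Result: 231/97
Step: shrink[x→-38]
Result: 3917/97
Step: shrink[x→13]
Result: 2656/97
Step: begin[x→-74]
Result: -74
Step: accrue[x→98]
Result: 24
Step: reveal[]
Result: 24
Step: accrue[x→41]
Result: 65
Step: upend[]
Result: 1/65

Answer: 3917/97


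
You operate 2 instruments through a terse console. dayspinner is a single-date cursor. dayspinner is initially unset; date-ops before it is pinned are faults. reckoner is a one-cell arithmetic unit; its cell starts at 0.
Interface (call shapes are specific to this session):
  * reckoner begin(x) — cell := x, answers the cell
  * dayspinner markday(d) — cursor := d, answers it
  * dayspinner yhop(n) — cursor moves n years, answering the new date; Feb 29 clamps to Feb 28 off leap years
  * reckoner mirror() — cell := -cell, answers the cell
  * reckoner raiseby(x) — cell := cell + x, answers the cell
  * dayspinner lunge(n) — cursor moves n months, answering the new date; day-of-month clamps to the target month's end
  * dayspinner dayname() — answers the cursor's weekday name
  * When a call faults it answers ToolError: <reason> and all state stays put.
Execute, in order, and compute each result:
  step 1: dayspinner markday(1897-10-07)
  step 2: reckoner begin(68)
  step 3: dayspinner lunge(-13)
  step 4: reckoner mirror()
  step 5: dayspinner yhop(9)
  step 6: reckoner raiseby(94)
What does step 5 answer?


>>> dayspinner markday 1897-10-07
  1897-10-07
>>> reckoner begin 68
  68
>>> dayspinner lunge -13
  1896-09-07
>>> reckoner mirror
  -68
>>> dayspinner yhop 9
  1905-09-07
>>> reckoner raiseby 94
  26

Answer: 1905-09-07


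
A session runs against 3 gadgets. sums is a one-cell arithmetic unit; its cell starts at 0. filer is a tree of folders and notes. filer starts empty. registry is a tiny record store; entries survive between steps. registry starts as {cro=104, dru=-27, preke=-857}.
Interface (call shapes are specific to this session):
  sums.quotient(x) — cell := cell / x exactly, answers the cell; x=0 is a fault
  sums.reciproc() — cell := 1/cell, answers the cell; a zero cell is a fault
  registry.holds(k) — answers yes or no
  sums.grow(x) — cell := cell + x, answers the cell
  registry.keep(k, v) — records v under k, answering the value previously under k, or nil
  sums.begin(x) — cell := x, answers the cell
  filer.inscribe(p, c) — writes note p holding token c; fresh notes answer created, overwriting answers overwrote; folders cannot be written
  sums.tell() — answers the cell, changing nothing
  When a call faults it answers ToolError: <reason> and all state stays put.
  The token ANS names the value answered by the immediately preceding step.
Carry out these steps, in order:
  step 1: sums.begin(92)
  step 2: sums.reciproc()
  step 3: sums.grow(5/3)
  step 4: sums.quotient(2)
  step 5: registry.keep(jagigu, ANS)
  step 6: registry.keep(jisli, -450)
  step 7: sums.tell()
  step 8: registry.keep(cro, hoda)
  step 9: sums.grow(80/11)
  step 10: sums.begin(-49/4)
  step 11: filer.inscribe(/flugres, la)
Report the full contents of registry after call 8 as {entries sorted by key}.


==> begin(92)
<== 92
==> reciproc()
<== 1/92
==> grow(5/3)
<== 463/276
==> quotient(2)
<== 463/552
==> keep(jagigu, ANS)
<== nil
==> keep(jisli, -450)
<== nil
==> tell()
<== 463/552
==> keep(cro, hoda)
<== 104
==> grow(80/11)
<== 49253/6072
==> begin(-49/4)
<== -49/4
==> inscribe(/flugres, la)
<== created

Answer: {cro=hoda, dru=-27, jagigu=463/552, jisli=-450, preke=-857}
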